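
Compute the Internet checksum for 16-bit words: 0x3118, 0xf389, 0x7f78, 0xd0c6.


Sum all words (with carry folding):
+ 0x3118 = 0x3118
+ 0xf389 = 0x24a2
+ 0x7f78 = 0xa41a
+ 0xd0c6 = 0x74e1
One's complement: ~0x74e1
Checksum = 0x8b1e


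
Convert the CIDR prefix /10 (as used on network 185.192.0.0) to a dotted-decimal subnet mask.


/10 means 10 network bits, 22 host bits
Binary: 11111111110000000000000000000000
Mask: 255.192.0.0


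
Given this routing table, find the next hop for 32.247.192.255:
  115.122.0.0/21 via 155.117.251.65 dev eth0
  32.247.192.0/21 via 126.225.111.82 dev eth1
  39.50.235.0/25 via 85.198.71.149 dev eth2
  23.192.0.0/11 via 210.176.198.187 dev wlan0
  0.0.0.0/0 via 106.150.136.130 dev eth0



Longest prefix match for 32.247.192.255:
  /21 115.122.0.0: no
  /21 32.247.192.0: MATCH
  /25 39.50.235.0: no
  /11 23.192.0.0: no
  /0 0.0.0.0: MATCH
Selected: next-hop 126.225.111.82 via eth1 (matched /21)


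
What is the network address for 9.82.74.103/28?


IP:   00001001.01010010.01001010.01100111
Mask: 11111111.11111111.11111111.11110000
AND operation:
Net:  00001001.01010010.01001010.01100000
Network: 9.82.74.96/28


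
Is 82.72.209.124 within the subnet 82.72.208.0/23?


Subnet network: 82.72.208.0
Test IP AND mask: 82.72.208.0
Yes, 82.72.209.124 is in 82.72.208.0/23


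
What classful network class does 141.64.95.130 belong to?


First octet: 141
Binary: 10001101
10xxxxxx -> Class B (128-191)
Class B, default mask 255.255.0.0 (/16)


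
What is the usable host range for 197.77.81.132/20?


Network: 197.77.80.0
Broadcast: 197.77.95.255
First usable = network + 1
Last usable = broadcast - 1
Range: 197.77.80.1 to 197.77.95.254


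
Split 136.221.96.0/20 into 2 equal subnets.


New prefix = 20 + 1 = 21
Each subnet has 2048 addresses
  136.221.96.0/21
  136.221.104.0/21
Subnets: 136.221.96.0/21, 136.221.104.0/21


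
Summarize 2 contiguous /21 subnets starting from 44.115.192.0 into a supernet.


Original prefix: /21
Number of subnets: 2 = 2^1
New prefix = 21 - 1 = 20
Supernet: 44.115.192.0/20


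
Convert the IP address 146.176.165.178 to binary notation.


146 = 10010010
176 = 10110000
165 = 10100101
178 = 10110010
Binary: 10010010.10110000.10100101.10110010


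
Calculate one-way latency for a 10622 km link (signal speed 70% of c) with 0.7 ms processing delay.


Speed = 0.7 * 3e5 km/s = 210000 km/s
Propagation delay = 10622 / 210000 = 0.0506 s = 50.581 ms
Processing delay = 0.7 ms
Total one-way latency = 51.281 ms


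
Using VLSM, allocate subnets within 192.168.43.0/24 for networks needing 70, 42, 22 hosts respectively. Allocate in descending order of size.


70 hosts -> /25 (126 usable): 192.168.43.0/25
42 hosts -> /26 (62 usable): 192.168.43.128/26
22 hosts -> /27 (30 usable): 192.168.43.192/27
Allocation: 192.168.43.0/25 (70 hosts, 126 usable); 192.168.43.128/26 (42 hosts, 62 usable); 192.168.43.192/27 (22 hosts, 30 usable)


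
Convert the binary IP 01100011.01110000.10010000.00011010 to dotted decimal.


01100011 = 99
01110000 = 112
10010000 = 144
00011010 = 26
IP: 99.112.144.26


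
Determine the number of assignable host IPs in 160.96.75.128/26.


Host bits = 32 - 26 = 6
Total addresses = 2^6 = 64
Usable = total - 2 (network and broadcast)
Usable hosts: 62


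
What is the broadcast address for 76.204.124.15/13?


Network: 76.200.0.0/13
Host bits = 19
Set all host bits to 1:
Broadcast: 76.207.255.255


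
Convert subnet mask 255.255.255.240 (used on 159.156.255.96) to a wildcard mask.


Subnet mask: 255.255.255.240
Wildcard = 255.255.255.255 - subnet mask
255 - 255 = 0
255 - 255 = 0
255 - 255 = 0
255 - 240 = 15
Wildcard: 0.0.0.15


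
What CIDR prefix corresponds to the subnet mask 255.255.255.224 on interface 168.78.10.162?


Binary: 11111111.11111111.11111111.11100000
Count leading 1s
Prefix: /27


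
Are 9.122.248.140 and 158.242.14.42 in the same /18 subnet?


Mask: 255.255.192.0
9.122.248.140 AND mask = 9.122.192.0
158.242.14.42 AND mask = 158.242.0.0
No, different subnets (9.122.192.0 vs 158.242.0.0)


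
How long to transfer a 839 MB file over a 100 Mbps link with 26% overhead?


Effective throughput = 100 * (1 - 26/100) = 74 Mbps
File size in Mb = 839 * 8 = 6712 Mb
Time = 6712 / 74
Time = 90.7027 seconds


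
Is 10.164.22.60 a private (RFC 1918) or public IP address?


RFC 1918 private ranges:
  10.0.0.0/8 (10.0.0.0 - 10.255.255.255)
  172.16.0.0/12 (172.16.0.0 - 172.31.255.255)
  192.168.0.0/16 (192.168.0.0 - 192.168.255.255)
Private (in 10.0.0.0/8)


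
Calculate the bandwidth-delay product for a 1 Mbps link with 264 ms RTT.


BDP = bandwidth * RTT
= 1 Mbps * 264 ms
= 1 * 1e6 * 264 / 1000 bits
= 264000 bits
= 33000 bytes
= 32.2266 KB
BDP = 264000 bits (33000 bytes)


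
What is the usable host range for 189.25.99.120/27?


Network: 189.25.99.96
Broadcast: 189.25.99.127
First usable = network + 1
Last usable = broadcast - 1
Range: 189.25.99.97 to 189.25.99.126


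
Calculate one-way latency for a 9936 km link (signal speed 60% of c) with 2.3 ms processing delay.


Speed = 0.6 * 3e5 km/s = 180000 km/s
Propagation delay = 9936 / 180000 = 0.0552 s = 55.2 ms
Processing delay = 2.3 ms
Total one-way latency = 57.5 ms


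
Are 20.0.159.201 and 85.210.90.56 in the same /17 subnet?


Mask: 255.255.128.0
20.0.159.201 AND mask = 20.0.128.0
85.210.90.56 AND mask = 85.210.0.0
No, different subnets (20.0.128.0 vs 85.210.0.0)


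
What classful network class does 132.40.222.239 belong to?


First octet: 132
Binary: 10000100
10xxxxxx -> Class B (128-191)
Class B, default mask 255.255.0.0 (/16)


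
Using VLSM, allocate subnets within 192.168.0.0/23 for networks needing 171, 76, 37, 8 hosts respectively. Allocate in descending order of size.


171 hosts -> /24 (254 usable): 192.168.0.0/24
76 hosts -> /25 (126 usable): 192.168.1.0/25
37 hosts -> /26 (62 usable): 192.168.1.128/26
8 hosts -> /28 (14 usable): 192.168.1.192/28
Allocation: 192.168.0.0/24 (171 hosts, 254 usable); 192.168.1.0/25 (76 hosts, 126 usable); 192.168.1.128/26 (37 hosts, 62 usable); 192.168.1.192/28 (8 hosts, 14 usable)


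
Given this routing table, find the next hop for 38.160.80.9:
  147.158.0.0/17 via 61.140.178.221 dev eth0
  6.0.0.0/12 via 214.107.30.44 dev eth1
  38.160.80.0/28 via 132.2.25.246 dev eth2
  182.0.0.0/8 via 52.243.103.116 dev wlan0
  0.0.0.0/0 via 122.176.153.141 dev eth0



Longest prefix match for 38.160.80.9:
  /17 147.158.0.0: no
  /12 6.0.0.0: no
  /28 38.160.80.0: MATCH
  /8 182.0.0.0: no
  /0 0.0.0.0: MATCH
Selected: next-hop 132.2.25.246 via eth2 (matched /28)


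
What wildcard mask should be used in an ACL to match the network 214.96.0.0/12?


Subnet mask: 255.240.0.0
Wildcard = 255.255.255.255 - subnet mask
255 - 255 = 0
255 - 240 = 15
255 - 0 = 255
255 - 0 = 255
Wildcard: 0.15.255.255


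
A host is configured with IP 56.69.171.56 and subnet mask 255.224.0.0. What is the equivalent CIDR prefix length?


Binary: 11111111.11100000.00000000.00000000
Count leading 1s
Prefix: /11


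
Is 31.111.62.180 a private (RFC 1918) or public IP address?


RFC 1918 private ranges:
  10.0.0.0/8 (10.0.0.0 - 10.255.255.255)
  172.16.0.0/12 (172.16.0.0 - 172.31.255.255)
  192.168.0.0/16 (192.168.0.0 - 192.168.255.255)
Public (not in any RFC 1918 range)


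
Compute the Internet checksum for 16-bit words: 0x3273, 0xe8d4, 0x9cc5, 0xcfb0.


Sum all words (with carry folding):
+ 0x3273 = 0x3273
+ 0xe8d4 = 0x1b48
+ 0x9cc5 = 0xb80d
+ 0xcfb0 = 0x87be
One's complement: ~0x87be
Checksum = 0x7841


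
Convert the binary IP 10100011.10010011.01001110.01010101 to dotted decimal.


10100011 = 163
10010011 = 147
01001110 = 78
01010101 = 85
IP: 163.147.78.85


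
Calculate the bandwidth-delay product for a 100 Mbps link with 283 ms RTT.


BDP = bandwidth * RTT
= 100 Mbps * 283 ms
= 100 * 1e6 * 283 / 1000 bits
= 28300000 bits
= 3537500 bytes
= 3454.5898 KB
BDP = 28300000 bits (3537500 bytes)


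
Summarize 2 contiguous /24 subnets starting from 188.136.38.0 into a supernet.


Original prefix: /24
Number of subnets: 2 = 2^1
New prefix = 24 - 1 = 23
Supernet: 188.136.38.0/23


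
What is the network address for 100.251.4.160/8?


IP:   01100100.11111011.00000100.10100000
Mask: 11111111.00000000.00000000.00000000
AND operation:
Net:  01100100.00000000.00000000.00000000
Network: 100.0.0.0/8


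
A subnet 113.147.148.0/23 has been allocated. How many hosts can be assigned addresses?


Host bits = 32 - 23 = 9
Total addresses = 2^9 = 512
Usable = total - 2 (network and broadcast)
Usable hosts: 510


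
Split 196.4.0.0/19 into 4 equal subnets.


New prefix = 19 + 2 = 21
Each subnet has 2048 addresses
  196.4.0.0/21
  196.4.8.0/21
  196.4.16.0/21
  196.4.24.0/21
Subnets: 196.4.0.0/21, 196.4.8.0/21, 196.4.16.0/21, 196.4.24.0/21


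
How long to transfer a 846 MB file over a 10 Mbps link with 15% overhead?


Effective throughput = 10 * (1 - 15/100) = 8.5 Mbps
File size in Mb = 846 * 8 = 6768 Mb
Time = 6768 / 8.5
Time = 796.2353 seconds


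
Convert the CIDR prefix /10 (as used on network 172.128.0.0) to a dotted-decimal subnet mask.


/10 means 10 network bits, 22 host bits
Binary: 11111111110000000000000000000000
Mask: 255.192.0.0


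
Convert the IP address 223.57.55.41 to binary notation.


223 = 11011111
57 = 00111001
55 = 00110111
41 = 00101001
Binary: 11011111.00111001.00110111.00101001


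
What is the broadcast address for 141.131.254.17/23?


Network: 141.131.254.0/23
Host bits = 9
Set all host bits to 1:
Broadcast: 141.131.255.255


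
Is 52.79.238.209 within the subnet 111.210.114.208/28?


Subnet network: 111.210.114.208
Test IP AND mask: 52.79.238.208
No, 52.79.238.209 is not in 111.210.114.208/28


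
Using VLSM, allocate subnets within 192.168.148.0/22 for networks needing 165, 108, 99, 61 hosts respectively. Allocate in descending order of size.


165 hosts -> /24 (254 usable): 192.168.148.0/24
108 hosts -> /25 (126 usable): 192.168.149.0/25
99 hosts -> /25 (126 usable): 192.168.149.128/25
61 hosts -> /26 (62 usable): 192.168.150.0/26
Allocation: 192.168.148.0/24 (165 hosts, 254 usable); 192.168.149.0/25 (108 hosts, 126 usable); 192.168.149.128/25 (99 hosts, 126 usable); 192.168.150.0/26 (61 hosts, 62 usable)


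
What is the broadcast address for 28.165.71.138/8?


Network: 28.0.0.0/8
Host bits = 24
Set all host bits to 1:
Broadcast: 28.255.255.255


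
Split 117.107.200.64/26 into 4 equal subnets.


New prefix = 26 + 2 = 28
Each subnet has 16 addresses
  117.107.200.64/28
  117.107.200.80/28
  117.107.200.96/28
  117.107.200.112/28
Subnets: 117.107.200.64/28, 117.107.200.80/28, 117.107.200.96/28, 117.107.200.112/28


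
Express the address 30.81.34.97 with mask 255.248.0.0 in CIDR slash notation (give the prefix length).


Binary: 11111111.11111000.00000000.00000000
Count leading 1s
Prefix: /13


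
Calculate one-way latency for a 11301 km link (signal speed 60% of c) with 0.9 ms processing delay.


Speed = 0.6 * 3e5 km/s = 180000 km/s
Propagation delay = 11301 / 180000 = 0.0628 s = 62.7833 ms
Processing delay = 0.9 ms
Total one-way latency = 63.6833 ms


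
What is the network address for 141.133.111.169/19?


IP:   10001101.10000101.01101111.10101001
Mask: 11111111.11111111.11100000.00000000
AND operation:
Net:  10001101.10000101.01100000.00000000
Network: 141.133.96.0/19


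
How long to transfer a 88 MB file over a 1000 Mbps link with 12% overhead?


Effective throughput = 1000 * (1 - 12/100) = 880 Mbps
File size in Mb = 88 * 8 = 704 Mb
Time = 704 / 880
Time = 0.8 seconds


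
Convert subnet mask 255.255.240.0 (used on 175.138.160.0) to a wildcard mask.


Subnet mask: 255.255.240.0
Wildcard = 255.255.255.255 - subnet mask
255 - 255 = 0
255 - 255 = 0
255 - 240 = 15
255 - 0 = 255
Wildcard: 0.0.15.255


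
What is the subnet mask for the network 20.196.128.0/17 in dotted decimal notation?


/17 means 17 network bits, 15 host bits
Binary: 11111111111111111000000000000000
Mask: 255.255.128.0


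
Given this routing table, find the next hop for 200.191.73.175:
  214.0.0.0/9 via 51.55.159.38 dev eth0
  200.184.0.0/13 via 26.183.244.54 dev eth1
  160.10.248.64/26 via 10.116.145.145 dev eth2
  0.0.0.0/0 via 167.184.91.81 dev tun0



Longest prefix match for 200.191.73.175:
  /9 214.0.0.0: no
  /13 200.184.0.0: MATCH
  /26 160.10.248.64: no
  /0 0.0.0.0: MATCH
Selected: next-hop 26.183.244.54 via eth1 (matched /13)


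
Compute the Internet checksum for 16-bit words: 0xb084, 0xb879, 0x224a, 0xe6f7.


Sum all words (with carry folding):
+ 0xb084 = 0xb084
+ 0xb879 = 0x68fe
+ 0x224a = 0x8b48
+ 0xe6f7 = 0x7240
One's complement: ~0x7240
Checksum = 0x8dbf


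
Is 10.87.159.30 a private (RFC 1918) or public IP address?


RFC 1918 private ranges:
  10.0.0.0/8 (10.0.0.0 - 10.255.255.255)
  172.16.0.0/12 (172.16.0.0 - 172.31.255.255)
  192.168.0.0/16 (192.168.0.0 - 192.168.255.255)
Private (in 10.0.0.0/8)


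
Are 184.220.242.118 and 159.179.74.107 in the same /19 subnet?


Mask: 255.255.224.0
184.220.242.118 AND mask = 184.220.224.0
159.179.74.107 AND mask = 159.179.64.0
No, different subnets (184.220.224.0 vs 159.179.64.0)


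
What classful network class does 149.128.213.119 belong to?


First octet: 149
Binary: 10010101
10xxxxxx -> Class B (128-191)
Class B, default mask 255.255.0.0 (/16)


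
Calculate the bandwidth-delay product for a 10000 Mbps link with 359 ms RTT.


BDP = bandwidth * RTT
= 10000 Mbps * 359 ms
= 10000 * 1e6 * 359 / 1000 bits
= 3590000000 bits
= 448750000 bytes
= 438232.4219 KB
BDP = 3590000000 bits (448750000 bytes)


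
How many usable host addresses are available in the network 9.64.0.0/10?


Host bits = 32 - 10 = 22
Total addresses = 2^22 = 4194304
Usable = total - 2 (network and broadcast)
Usable hosts: 4194302


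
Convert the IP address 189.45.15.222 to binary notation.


189 = 10111101
45 = 00101101
15 = 00001111
222 = 11011110
Binary: 10111101.00101101.00001111.11011110


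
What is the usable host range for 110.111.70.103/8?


Network: 110.0.0.0
Broadcast: 110.255.255.255
First usable = network + 1
Last usable = broadcast - 1
Range: 110.0.0.1 to 110.255.255.254


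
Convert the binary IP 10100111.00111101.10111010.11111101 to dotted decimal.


10100111 = 167
00111101 = 61
10111010 = 186
11111101 = 253
IP: 167.61.186.253


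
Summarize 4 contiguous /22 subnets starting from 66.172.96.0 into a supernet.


Original prefix: /22
Number of subnets: 4 = 2^2
New prefix = 22 - 2 = 20
Supernet: 66.172.96.0/20


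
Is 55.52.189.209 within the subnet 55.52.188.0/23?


Subnet network: 55.52.188.0
Test IP AND mask: 55.52.188.0
Yes, 55.52.189.209 is in 55.52.188.0/23


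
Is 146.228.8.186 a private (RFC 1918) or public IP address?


RFC 1918 private ranges:
  10.0.0.0/8 (10.0.0.0 - 10.255.255.255)
  172.16.0.0/12 (172.16.0.0 - 172.31.255.255)
  192.168.0.0/16 (192.168.0.0 - 192.168.255.255)
Public (not in any RFC 1918 range)


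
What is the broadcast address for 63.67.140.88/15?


Network: 63.66.0.0/15
Host bits = 17
Set all host bits to 1:
Broadcast: 63.67.255.255


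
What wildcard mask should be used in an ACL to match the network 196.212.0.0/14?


Subnet mask: 255.252.0.0
Wildcard = 255.255.255.255 - subnet mask
255 - 255 = 0
255 - 252 = 3
255 - 0 = 255
255 - 0 = 255
Wildcard: 0.3.255.255


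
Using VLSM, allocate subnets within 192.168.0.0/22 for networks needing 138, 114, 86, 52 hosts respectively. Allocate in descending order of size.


138 hosts -> /24 (254 usable): 192.168.0.0/24
114 hosts -> /25 (126 usable): 192.168.1.0/25
86 hosts -> /25 (126 usable): 192.168.1.128/25
52 hosts -> /26 (62 usable): 192.168.2.0/26
Allocation: 192.168.0.0/24 (138 hosts, 254 usable); 192.168.1.0/25 (114 hosts, 126 usable); 192.168.1.128/25 (86 hosts, 126 usable); 192.168.2.0/26 (52 hosts, 62 usable)


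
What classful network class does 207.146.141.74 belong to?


First octet: 207
Binary: 11001111
110xxxxx -> Class C (192-223)
Class C, default mask 255.255.255.0 (/24)


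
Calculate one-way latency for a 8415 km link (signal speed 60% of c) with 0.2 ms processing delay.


Speed = 0.6 * 3e5 km/s = 180000 km/s
Propagation delay = 8415 / 180000 = 0.0467 s = 46.75 ms
Processing delay = 0.2 ms
Total one-way latency = 46.95 ms


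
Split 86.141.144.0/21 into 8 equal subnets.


New prefix = 21 + 3 = 24
Each subnet has 256 addresses
  86.141.144.0/24
  86.141.145.0/24
  86.141.146.0/24
  86.141.147.0/24
  86.141.148.0/24
  86.141.149.0/24
  86.141.150.0/24
  86.141.151.0/24
Subnets: 86.141.144.0/24, 86.141.145.0/24, 86.141.146.0/24, 86.141.147.0/24, 86.141.148.0/24, 86.141.149.0/24, 86.141.150.0/24, 86.141.151.0/24


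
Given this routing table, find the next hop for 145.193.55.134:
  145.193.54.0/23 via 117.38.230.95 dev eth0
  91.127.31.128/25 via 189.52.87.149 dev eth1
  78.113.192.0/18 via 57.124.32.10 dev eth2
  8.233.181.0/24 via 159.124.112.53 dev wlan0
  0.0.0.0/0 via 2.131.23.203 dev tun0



Longest prefix match for 145.193.55.134:
  /23 145.193.54.0: MATCH
  /25 91.127.31.128: no
  /18 78.113.192.0: no
  /24 8.233.181.0: no
  /0 0.0.0.0: MATCH
Selected: next-hop 117.38.230.95 via eth0 (matched /23)


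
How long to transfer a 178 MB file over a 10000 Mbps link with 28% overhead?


Effective throughput = 10000 * (1 - 28/100) = 7200 Mbps
File size in Mb = 178 * 8 = 1424 Mb
Time = 1424 / 7200
Time = 0.1978 seconds


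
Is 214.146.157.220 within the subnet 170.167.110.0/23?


Subnet network: 170.167.110.0
Test IP AND mask: 214.146.156.0
No, 214.146.157.220 is not in 170.167.110.0/23


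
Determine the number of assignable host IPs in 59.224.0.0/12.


Host bits = 32 - 12 = 20
Total addresses = 2^20 = 1048576
Usable = total - 2 (network and broadcast)
Usable hosts: 1048574


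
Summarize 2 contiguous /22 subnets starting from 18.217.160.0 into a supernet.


Original prefix: /22
Number of subnets: 2 = 2^1
New prefix = 22 - 1 = 21
Supernet: 18.217.160.0/21


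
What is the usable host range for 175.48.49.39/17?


Network: 175.48.0.0
Broadcast: 175.48.127.255
First usable = network + 1
Last usable = broadcast - 1
Range: 175.48.0.1 to 175.48.127.254


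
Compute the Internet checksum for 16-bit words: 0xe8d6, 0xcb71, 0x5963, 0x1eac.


Sum all words (with carry folding):
+ 0xe8d6 = 0xe8d6
+ 0xcb71 = 0xb448
+ 0x5963 = 0x0dac
+ 0x1eac = 0x2c58
One's complement: ~0x2c58
Checksum = 0xd3a7


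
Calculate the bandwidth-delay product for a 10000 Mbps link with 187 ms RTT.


BDP = bandwidth * RTT
= 10000 Mbps * 187 ms
= 10000 * 1e6 * 187 / 1000 bits
= 1870000000 bits
= 233750000 bytes
= 228271.4844 KB
BDP = 1870000000 bits (233750000 bytes)


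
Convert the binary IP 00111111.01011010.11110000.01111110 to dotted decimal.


00111111 = 63
01011010 = 90
11110000 = 240
01111110 = 126
IP: 63.90.240.126


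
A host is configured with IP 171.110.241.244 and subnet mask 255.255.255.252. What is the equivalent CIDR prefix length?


Binary: 11111111.11111111.11111111.11111100
Count leading 1s
Prefix: /30


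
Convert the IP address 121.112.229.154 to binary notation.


121 = 01111001
112 = 01110000
229 = 11100101
154 = 10011010
Binary: 01111001.01110000.11100101.10011010


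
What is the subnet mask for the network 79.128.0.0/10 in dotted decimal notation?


/10 means 10 network bits, 22 host bits
Binary: 11111111110000000000000000000000
Mask: 255.192.0.0


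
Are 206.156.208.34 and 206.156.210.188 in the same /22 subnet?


Mask: 255.255.252.0
206.156.208.34 AND mask = 206.156.208.0
206.156.210.188 AND mask = 206.156.208.0
Yes, same subnet (206.156.208.0)


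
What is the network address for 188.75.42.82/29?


IP:   10111100.01001011.00101010.01010010
Mask: 11111111.11111111.11111111.11111000
AND operation:
Net:  10111100.01001011.00101010.01010000
Network: 188.75.42.80/29


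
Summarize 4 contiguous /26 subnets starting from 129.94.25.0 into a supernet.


Original prefix: /26
Number of subnets: 4 = 2^2
New prefix = 26 - 2 = 24
Supernet: 129.94.25.0/24


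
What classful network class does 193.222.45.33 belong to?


First octet: 193
Binary: 11000001
110xxxxx -> Class C (192-223)
Class C, default mask 255.255.255.0 (/24)


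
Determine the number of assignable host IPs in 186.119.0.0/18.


Host bits = 32 - 18 = 14
Total addresses = 2^14 = 16384
Usable = total - 2 (network and broadcast)
Usable hosts: 16382


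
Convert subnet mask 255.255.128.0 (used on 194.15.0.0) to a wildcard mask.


Subnet mask: 255.255.128.0
Wildcard = 255.255.255.255 - subnet mask
255 - 255 = 0
255 - 255 = 0
255 - 128 = 127
255 - 0 = 255
Wildcard: 0.0.127.255


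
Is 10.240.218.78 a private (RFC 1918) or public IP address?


RFC 1918 private ranges:
  10.0.0.0/8 (10.0.0.0 - 10.255.255.255)
  172.16.0.0/12 (172.16.0.0 - 172.31.255.255)
  192.168.0.0/16 (192.168.0.0 - 192.168.255.255)
Private (in 10.0.0.0/8)


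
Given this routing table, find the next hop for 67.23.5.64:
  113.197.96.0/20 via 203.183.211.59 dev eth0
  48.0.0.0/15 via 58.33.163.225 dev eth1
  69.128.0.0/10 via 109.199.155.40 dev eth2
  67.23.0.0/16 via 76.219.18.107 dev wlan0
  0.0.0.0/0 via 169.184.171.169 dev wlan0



Longest prefix match for 67.23.5.64:
  /20 113.197.96.0: no
  /15 48.0.0.0: no
  /10 69.128.0.0: no
  /16 67.23.0.0: MATCH
  /0 0.0.0.0: MATCH
Selected: next-hop 76.219.18.107 via wlan0 (matched /16)


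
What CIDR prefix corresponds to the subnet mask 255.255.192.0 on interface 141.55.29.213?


Binary: 11111111.11111111.11000000.00000000
Count leading 1s
Prefix: /18


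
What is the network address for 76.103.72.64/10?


IP:   01001100.01100111.01001000.01000000
Mask: 11111111.11000000.00000000.00000000
AND operation:
Net:  01001100.01000000.00000000.00000000
Network: 76.64.0.0/10


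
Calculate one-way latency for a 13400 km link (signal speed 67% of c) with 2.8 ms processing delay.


Speed = 0.67 * 3e5 km/s = 201000 km/s
Propagation delay = 13400 / 201000 = 0.0667 s = 66.6667 ms
Processing delay = 2.8 ms
Total one-way latency = 69.4667 ms


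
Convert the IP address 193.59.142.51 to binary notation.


193 = 11000001
59 = 00111011
142 = 10001110
51 = 00110011
Binary: 11000001.00111011.10001110.00110011


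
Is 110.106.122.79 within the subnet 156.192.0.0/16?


Subnet network: 156.192.0.0
Test IP AND mask: 110.106.0.0
No, 110.106.122.79 is not in 156.192.0.0/16


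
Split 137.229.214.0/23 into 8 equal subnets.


New prefix = 23 + 3 = 26
Each subnet has 64 addresses
  137.229.214.0/26
  137.229.214.64/26
  137.229.214.128/26
  137.229.214.192/26
  137.229.215.0/26
  137.229.215.64/26
  137.229.215.128/26
  137.229.215.192/26
Subnets: 137.229.214.0/26, 137.229.214.64/26, 137.229.214.128/26, 137.229.214.192/26, 137.229.215.0/26, 137.229.215.64/26, 137.229.215.128/26, 137.229.215.192/26


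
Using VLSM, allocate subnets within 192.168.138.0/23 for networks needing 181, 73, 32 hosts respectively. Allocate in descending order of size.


181 hosts -> /24 (254 usable): 192.168.138.0/24
73 hosts -> /25 (126 usable): 192.168.139.0/25
32 hosts -> /26 (62 usable): 192.168.139.128/26
Allocation: 192.168.138.0/24 (181 hosts, 254 usable); 192.168.139.0/25 (73 hosts, 126 usable); 192.168.139.128/26 (32 hosts, 62 usable)


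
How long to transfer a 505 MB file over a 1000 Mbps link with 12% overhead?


Effective throughput = 1000 * (1 - 12/100) = 880 Mbps
File size in Mb = 505 * 8 = 4040 Mb
Time = 4040 / 880
Time = 4.5909 seconds


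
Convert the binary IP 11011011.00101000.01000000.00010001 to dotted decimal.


11011011 = 219
00101000 = 40
01000000 = 64
00010001 = 17
IP: 219.40.64.17


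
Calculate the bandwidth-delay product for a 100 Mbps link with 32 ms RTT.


BDP = bandwidth * RTT
= 100 Mbps * 32 ms
= 100 * 1e6 * 32 / 1000 bits
= 3200000 bits
= 400000 bytes
= 390.625 KB
BDP = 3200000 bits (400000 bytes)


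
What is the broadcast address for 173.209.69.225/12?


Network: 173.208.0.0/12
Host bits = 20
Set all host bits to 1:
Broadcast: 173.223.255.255


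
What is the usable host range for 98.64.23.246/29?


Network: 98.64.23.240
Broadcast: 98.64.23.247
First usable = network + 1
Last usable = broadcast - 1
Range: 98.64.23.241 to 98.64.23.246


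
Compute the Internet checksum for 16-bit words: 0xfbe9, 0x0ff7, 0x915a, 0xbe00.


Sum all words (with carry folding):
+ 0xfbe9 = 0xfbe9
+ 0x0ff7 = 0x0be1
+ 0x915a = 0x9d3b
+ 0xbe00 = 0x5b3c
One's complement: ~0x5b3c
Checksum = 0xa4c3


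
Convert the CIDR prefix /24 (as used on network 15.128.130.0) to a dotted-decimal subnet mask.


/24 means 24 network bits, 8 host bits
Binary: 11111111111111111111111100000000
Mask: 255.255.255.0


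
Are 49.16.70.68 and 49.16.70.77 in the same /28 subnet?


Mask: 255.255.255.240
49.16.70.68 AND mask = 49.16.70.64
49.16.70.77 AND mask = 49.16.70.64
Yes, same subnet (49.16.70.64)


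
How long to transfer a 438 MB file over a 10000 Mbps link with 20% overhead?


Effective throughput = 10000 * (1 - 20/100) = 8000 Mbps
File size in Mb = 438 * 8 = 3504 Mb
Time = 3504 / 8000
Time = 0.438 seconds


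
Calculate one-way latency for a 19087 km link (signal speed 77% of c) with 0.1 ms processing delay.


Speed = 0.77 * 3e5 km/s = 231000 km/s
Propagation delay = 19087 / 231000 = 0.0826 s = 82.6277 ms
Processing delay = 0.1 ms
Total one-way latency = 82.7277 ms


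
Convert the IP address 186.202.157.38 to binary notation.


186 = 10111010
202 = 11001010
157 = 10011101
38 = 00100110
Binary: 10111010.11001010.10011101.00100110


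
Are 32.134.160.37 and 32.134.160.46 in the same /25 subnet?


Mask: 255.255.255.128
32.134.160.37 AND mask = 32.134.160.0
32.134.160.46 AND mask = 32.134.160.0
Yes, same subnet (32.134.160.0)


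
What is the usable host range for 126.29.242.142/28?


Network: 126.29.242.128
Broadcast: 126.29.242.143
First usable = network + 1
Last usable = broadcast - 1
Range: 126.29.242.129 to 126.29.242.142


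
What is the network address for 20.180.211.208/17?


IP:   00010100.10110100.11010011.11010000
Mask: 11111111.11111111.10000000.00000000
AND operation:
Net:  00010100.10110100.10000000.00000000
Network: 20.180.128.0/17


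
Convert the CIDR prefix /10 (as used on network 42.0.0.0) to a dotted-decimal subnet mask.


/10 means 10 network bits, 22 host bits
Binary: 11111111110000000000000000000000
Mask: 255.192.0.0


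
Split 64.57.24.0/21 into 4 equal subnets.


New prefix = 21 + 2 = 23
Each subnet has 512 addresses
  64.57.24.0/23
  64.57.26.0/23
  64.57.28.0/23
  64.57.30.0/23
Subnets: 64.57.24.0/23, 64.57.26.0/23, 64.57.28.0/23, 64.57.30.0/23


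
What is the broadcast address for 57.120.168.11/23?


Network: 57.120.168.0/23
Host bits = 9
Set all host bits to 1:
Broadcast: 57.120.169.255


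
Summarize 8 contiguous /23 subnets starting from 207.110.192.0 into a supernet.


Original prefix: /23
Number of subnets: 8 = 2^3
New prefix = 23 - 3 = 20
Supernet: 207.110.192.0/20


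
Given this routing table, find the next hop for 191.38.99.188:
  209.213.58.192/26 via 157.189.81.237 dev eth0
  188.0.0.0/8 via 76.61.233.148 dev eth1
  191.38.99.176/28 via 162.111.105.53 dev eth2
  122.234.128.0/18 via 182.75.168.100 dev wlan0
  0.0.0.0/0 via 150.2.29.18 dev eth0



Longest prefix match for 191.38.99.188:
  /26 209.213.58.192: no
  /8 188.0.0.0: no
  /28 191.38.99.176: MATCH
  /18 122.234.128.0: no
  /0 0.0.0.0: MATCH
Selected: next-hop 162.111.105.53 via eth2 (matched /28)


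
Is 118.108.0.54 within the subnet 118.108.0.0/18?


Subnet network: 118.108.0.0
Test IP AND mask: 118.108.0.0
Yes, 118.108.0.54 is in 118.108.0.0/18


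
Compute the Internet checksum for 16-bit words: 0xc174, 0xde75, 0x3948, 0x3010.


Sum all words (with carry folding):
+ 0xc174 = 0xc174
+ 0xde75 = 0x9fea
+ 0x3948 = 0xd932
+ 0x3010 = 0x0943
One's complement: ~0x0943
Checksum = 0xf6bc


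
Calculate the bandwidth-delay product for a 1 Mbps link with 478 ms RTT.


BDP = bandwidth * RTT
= 1 Mbps * 478 ms
= 1 * 1e6 * 478 / 1000 bits
= 478000 bits
= 59750 bytes
= 58.3496 KB
BDP = 478000 bits (59750 bytes)


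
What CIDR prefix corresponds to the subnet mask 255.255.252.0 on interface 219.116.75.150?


Binary: 11111111.11111111.11111100.00000000
Count leading 1s
Prefix: /22


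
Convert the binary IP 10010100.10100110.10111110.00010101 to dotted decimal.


10010100 = 148
10100110 = 166
10111110 = 190
00010101 = 21
IP: 148.166.190.21


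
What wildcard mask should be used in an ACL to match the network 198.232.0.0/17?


Subnet mask: 255.255.128.0
Wildcard = 255.255.255.255 - subnet mask
255 - 255 = 0
255 - 255 = 0
255 - 128 = 127
255 - 0 = 255
Wildcard: 0.0.127.255


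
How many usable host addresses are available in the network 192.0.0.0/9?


Host bits = 32 - 9 = 23
Total addresses = 2^23 = 8388608
Usable = total - 2 (network and broadcast)
Usable hosts: 8388606


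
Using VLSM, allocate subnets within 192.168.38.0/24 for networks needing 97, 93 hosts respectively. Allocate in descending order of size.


97 hosts -> /25 (126 usable): 192.168.38.0/25
93 hosts -> /25 (126 usable): 192.168.38.128/25
Allocation: 192.168.38.0/25 (97 hosts, 126 usable); 192.168.38.128/25 (93 hosts, 126 usable)


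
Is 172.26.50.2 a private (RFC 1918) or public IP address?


RFC 1918 private ranges:
  10.0.0.0/8 (10.0.0.0 - 10.255.255.255)
  172.16.0.0/12 (172.16.0.0 - 172.31.255.255)
  192.168.0.0/16 (192.168.0.0 - 192.168.255.255)
Private (in 172.16.0.0/12)


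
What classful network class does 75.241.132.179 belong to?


First octet: 75
Binary: 01001011
0xxxxxxx -> Class A (1-126)
Class A, default mask 255.0.0.0 (/8)


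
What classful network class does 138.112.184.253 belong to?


First octet: 138
Binary: 10001010
10xxxxxx -> Class B (128-191)
Class B, default mask 255.255.0.0 (/16)


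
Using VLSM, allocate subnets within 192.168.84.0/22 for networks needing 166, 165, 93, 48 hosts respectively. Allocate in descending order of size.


166 hosts -> /24 (254 usable): 192.168.84.0/24
165 hosts -> /24 (254 usable): 192.168.85.0/24
93 hosts -> /25 (126 usable): 192.168.86.0/25
48 hosts -> /26 (62 usable): 192.168.86.128/26
Allocation: 192.168.84.0/24 (166 hosts, 254 usable); 192.168.85.0/24 (165 hosts, 254 usable); 192.168.86.0/25 (93 hosts, 126 usable); 192.168.86.128/26 (48 hosts, 62 usable)


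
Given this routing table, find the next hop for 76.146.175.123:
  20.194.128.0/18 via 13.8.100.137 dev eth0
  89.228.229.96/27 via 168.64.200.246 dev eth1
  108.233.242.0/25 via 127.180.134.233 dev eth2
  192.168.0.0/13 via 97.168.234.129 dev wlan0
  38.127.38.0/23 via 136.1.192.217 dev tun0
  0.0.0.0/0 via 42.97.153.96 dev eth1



Longest prefix match for 76.146.175.123:
  /18 20.194.128.0: no
  /27 89.228.229.96: no
  /25 108.233.242.0: no
  /13 192.168.0.0: no
  /23 38.127.38.0: no
  /0 0.0.0.0: MATCH
Selected: next-hop 42.97.153.96 via eth1 (matched /0)


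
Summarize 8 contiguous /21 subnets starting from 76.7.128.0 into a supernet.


Original prefix: /21
Number of subnets: 8 = 2^3
New prefix = 21 - 3 = 18
Supernet: 76.7.128.0/18


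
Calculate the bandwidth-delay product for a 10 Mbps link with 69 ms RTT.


BDP = bandwidth * RTT
= 10 Mbps * 69 ms
= 10 * 1e6 * 69 / 1000 bits
= 690000 bits
= 86250 bytes
= 84.2285 KB
BDP = 690000 bits (86250 bytes)


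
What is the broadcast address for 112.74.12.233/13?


Network: 112.72.0.0/13
Host bits = 19
Set all host bits to 1:
Broadcast: 112.79.255.255


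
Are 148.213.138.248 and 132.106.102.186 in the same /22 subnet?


Mask: 255.255.252.0
148.213.138.248 AND mask = 148.213.136.0
132.106.102.186 AND mask = 132.106.100.0
No, different subnets (148.213.136.0 vs 132.106.100.0)


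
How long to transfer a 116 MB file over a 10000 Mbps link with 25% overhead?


Effective throughput = 10000 * (1 - 25/100) = 7500 Mbps
File size in Mb = 116 * 8 = 928 Mb
Time = 928 / 7500
Time = 0.1237 seconds


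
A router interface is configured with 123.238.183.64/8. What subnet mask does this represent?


/8 means 8 network bits, 24 host bits
Binary: 11111111000000000000000000000000
Mask: 255.0.0.0


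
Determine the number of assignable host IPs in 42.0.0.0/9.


Host bits = 32 - 9 = 23
Total addresses = 2^23 = 8388608
Usable = total - 2 (network and broadcast)
Usable hosts: 8388606


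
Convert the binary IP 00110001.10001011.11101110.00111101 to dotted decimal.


00110001 = 49
10001011 = 139
11101110 = 238
00111101 = 61
IP: 49.139.238.61


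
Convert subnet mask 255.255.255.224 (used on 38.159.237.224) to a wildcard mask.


Subnet mask: 255.255.255.224
Wildcard = 255.255.255.255 - subnet mask
255 - 255 = 0
255 - 255 = 0
255 - 255 = 0
255 - 224 = 31
Wildcard: 0.0.0.31


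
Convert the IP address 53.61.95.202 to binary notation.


53 = 00110101
61 = 00111101
95 = 01011111
202 = 11001010
Binary: 00110101.00111101.01011111.11001010


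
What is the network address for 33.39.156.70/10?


IP:   00100001.00100111.10011100.01000110
Mask: 11111111.11000000.00000000.00000000
AND operation:
Net:  00100001.00000000.00000000.00000000
Network: 33.0.0.0/10


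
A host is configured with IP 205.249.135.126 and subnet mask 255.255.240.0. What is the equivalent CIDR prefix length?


Binary: 11111111.11111111.11110000.00000000
Count leading 1s
Prefix: /20


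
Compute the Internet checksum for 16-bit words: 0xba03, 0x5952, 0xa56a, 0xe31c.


Sum all words (with carry folding):
+ 0xba03 = 0xba03
+ 0x5952 = 0x1356
+ 0xa56a = 0xb8c0
+ 0xe31c = 0x9bdd
One's complement: ~0x9bdd
Checksum = 0x6422


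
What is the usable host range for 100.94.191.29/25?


Network: 100.94.191.0
Broadcast: 100.94.191.127
First usable = network + 1
Last usable = broadcast - 1
Range: 100.94.191.1 to 100.94.191.126


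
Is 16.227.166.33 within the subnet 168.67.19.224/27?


Subnet network: 168.67.19.224
Test IP AND mask: 16.227.166.32
No, 16.227.166.33 is not in 168.67.19.224/27


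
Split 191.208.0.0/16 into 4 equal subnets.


New prefix = 16 + 2 = 18
Each subnet has 16384 addresses
  191.208.0.0/18
  191.208.64.0/18
  191.208.128.0/18
  191.208.192.0/18
Subnets: 191.208.0.0/18, 191.208.64.0/18, 191.208.128.0/18, 191.208.192.0/18


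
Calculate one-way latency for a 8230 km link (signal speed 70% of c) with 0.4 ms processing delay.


Speed = 0.7 * 3e5 km/s = 210000 km/s
Propagation delay = 8230 / 210000 = 0.0392 s = 39.1905 ms
Processing delay = 0.4 ms
Total one-way latency = 39.5905 ms


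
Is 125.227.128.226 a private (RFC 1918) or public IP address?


RFC 1918 private ranges:
  10.0.0.0/8 (10.0.0.0 - 10.255.255.255)
  172.16.0.0/12 (172.16.0.0 - 172.31.255.255)
  192.168.0.0/16 (192.168.0.0 - 192.168.255.255)
Public (not in any RFC 1918 range)


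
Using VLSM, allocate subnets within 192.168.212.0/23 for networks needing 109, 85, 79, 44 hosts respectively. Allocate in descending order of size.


109 hosts -> /25 (126 usable): 192.168.212.0/25
85 hosts -> /25 (126 usable): 192.168.212.128/25
79 hosts -> /25 (126 usable): 192.168.213.0/25
44 hosts -> /26 (62 usable): 192.168.213.128/26
Allocation: 192.168.212.0/25 (109 hosts, 126 usable); 192.168.212.128/25 (85 hosts, 126 usable); 192.168.213.0/25 (79 hosts, 126 usable); 192.168.213.128/26 (44 hosts, 62 usable)


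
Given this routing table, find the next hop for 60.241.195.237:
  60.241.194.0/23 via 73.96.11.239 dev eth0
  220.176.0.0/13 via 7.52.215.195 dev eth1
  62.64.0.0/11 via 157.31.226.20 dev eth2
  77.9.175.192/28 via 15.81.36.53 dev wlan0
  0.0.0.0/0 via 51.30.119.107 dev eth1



Longest prefix match for 60.241.195.237:
  /23 60.241.194.0: MATCH
  /13 220.176.0.0: no
  /11 62.64.0.0: no
  /28 77.9.175.192: no
  /0 0.0.0.0: MATCH
Selected: next-hop 73.96.11.239 via eth0 (matched /23)


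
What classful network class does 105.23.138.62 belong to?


First octet: 105
Binary: 01101001
0xxxxxxx -> Class A (1-126)
Class A, default mask 255.0.0.0 (/8)


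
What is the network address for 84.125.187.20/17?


IP:   01010100.01111101.10111011.00010100
Mask: 11111111.11111111.10000000.00000000
AND operation:
Net:  01010100.01111101.10000000.00000000
Network: 84.125.128.0/17


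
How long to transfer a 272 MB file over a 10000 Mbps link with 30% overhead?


Effective throughput = 10000 * (1 - 30/100) = 7000 Mbps
File size in Mb = 272 * 8 = 2176 Mb
Time = 2176 / 7000
Time = 0.3109 seconds


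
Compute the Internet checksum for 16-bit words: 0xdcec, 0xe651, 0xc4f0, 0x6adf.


Sum all words (with carry folding):
+ 0xdcec = 0xdcec
+ 0xe651 = 0xc33e
+ 0xc4f0 = 0x882f
+ 0x6adf = 0xf30e
One's complement: ~0xf30e
Checksum = 0x0cf1


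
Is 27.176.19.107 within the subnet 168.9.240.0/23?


Subnet network: 168.9.240.0
Test IP AND mask: 27.176.18.0
No, 27.176.19.107 is not in 168.9.240.0/23


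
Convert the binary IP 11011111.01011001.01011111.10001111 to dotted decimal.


11011111 = 223
01011001 = 89
01011111 = 95
10001111 = 143
IP: 223.89.95.143


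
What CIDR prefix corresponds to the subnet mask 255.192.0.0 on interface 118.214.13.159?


Binary: 11111111.11000000.00000000.00000000
Count leading 1s
Prefix: /10


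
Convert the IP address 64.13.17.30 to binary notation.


64 = 01000000
13 = 00001101
17 = 00010001
30 = 00011110
Binary: 01000000.00001101.00010001.00011110


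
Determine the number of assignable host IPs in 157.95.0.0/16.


Host bits = 32 - 16 = 16
Total addresses = 2^16 = 65536
Usable = total - 2 (network and broadcast)
Usable hosts: 65534


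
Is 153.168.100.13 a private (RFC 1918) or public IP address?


RFC 1918 private ranges:
  10.0.0.0/8 (10.0.0.0 - 10.255.255.255)
  172.16.0.0/12 (172.16.0.0 - 172.31.255.255)
  192.168.0.0/16 (192.168.0.0 - 192.168.255.255)
Public (not in any RFC 1918 range)


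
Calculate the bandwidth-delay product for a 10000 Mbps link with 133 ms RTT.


BDP = bandwidth * RTT
= 10000 Mbps * 133 ms
= 10000 * 1e6 * 133 / 1000 bits
= 1330000000 bits
= 166250000 bytes
= 162353.5156 KB
BDP = 1330000000 bits (166250000 bytes)


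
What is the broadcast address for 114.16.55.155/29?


Network: 114.16.55.152/29
Host bits = 3
Set all host bits to 1:
Broadcast: 114.16.55.159


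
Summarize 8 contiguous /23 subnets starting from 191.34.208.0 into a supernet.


Original prefix: /23
Number of subnets: 8 = 2^3
New prefix = 23 - 3 = 20
Supernet: 191.34.208.0/20


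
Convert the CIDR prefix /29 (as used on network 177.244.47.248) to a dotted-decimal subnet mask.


/29 means 29 network bits, 3 host bits
Binary: 11111111111111111111111111111000
Mask: 255.255.255.248


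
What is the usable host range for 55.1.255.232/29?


Network: 55.1.255.232
Broadcast: 55.1.255.239
First usable = network + 1
Last usable = broadcast - 1
Range: 55.1.255.233 to 55.1.255.238


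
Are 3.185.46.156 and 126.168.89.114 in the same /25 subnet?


Mask: 255.255.255.128
3.185.46.156 AND mask = 3.185.46.128
126.168.89.114 AND mask = 126.168.89.0
No, different subnets (3.185.46.128 vs 126.168.89.0)


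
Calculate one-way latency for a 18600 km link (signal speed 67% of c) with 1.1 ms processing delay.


Speed = 0.67 * 3e5 km/s = 201000 km/s
Propagation delay = 18600 / 201000 = 0.0925 s = 92.5373 ms
Processing delay = 1.1 ms
Total one-way latency = 93.6373 ms


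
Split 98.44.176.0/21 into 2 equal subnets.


New prefix = 21 + 1 = 22
Each subnet has 1024 addresses
  98.44.176.0/22
  98.44.180.0/22
Subnets: 98.44.176.0/22, 98.44.180.0/22


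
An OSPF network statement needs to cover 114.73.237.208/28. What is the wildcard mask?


Subnet mask: 255.255.255.240
Wildcard = 255.255.255.255 - subnet mask
255 - 255 = 0
255 - 255 = 0
255 - 255 = 0
255 - 240 = 15
Wildcard: 0.0.0.15
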